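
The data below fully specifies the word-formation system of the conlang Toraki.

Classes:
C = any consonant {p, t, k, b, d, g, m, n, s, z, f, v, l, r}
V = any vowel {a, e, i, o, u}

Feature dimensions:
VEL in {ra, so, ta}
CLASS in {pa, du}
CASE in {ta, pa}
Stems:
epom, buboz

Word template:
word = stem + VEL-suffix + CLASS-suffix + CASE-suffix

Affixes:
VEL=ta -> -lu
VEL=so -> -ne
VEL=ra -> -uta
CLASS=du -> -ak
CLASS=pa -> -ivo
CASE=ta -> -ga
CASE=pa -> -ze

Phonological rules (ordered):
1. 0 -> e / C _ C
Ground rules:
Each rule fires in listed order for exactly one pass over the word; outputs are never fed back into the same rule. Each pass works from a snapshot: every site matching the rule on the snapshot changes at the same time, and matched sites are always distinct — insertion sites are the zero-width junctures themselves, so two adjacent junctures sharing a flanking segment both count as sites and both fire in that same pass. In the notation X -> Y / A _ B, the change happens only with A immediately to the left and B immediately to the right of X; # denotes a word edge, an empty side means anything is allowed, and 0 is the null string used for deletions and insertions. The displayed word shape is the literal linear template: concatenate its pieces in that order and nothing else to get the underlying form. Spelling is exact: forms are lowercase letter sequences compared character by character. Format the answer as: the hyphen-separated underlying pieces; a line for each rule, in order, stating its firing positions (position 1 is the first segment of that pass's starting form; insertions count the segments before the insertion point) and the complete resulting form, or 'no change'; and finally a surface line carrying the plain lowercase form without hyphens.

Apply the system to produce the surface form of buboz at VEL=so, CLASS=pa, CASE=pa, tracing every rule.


underlying: buboz-ne-ivo-ze
1. 0 -> e / C _ C: inserts after position(s) 5: bubozeneivoze
surface: bubozeneivoze


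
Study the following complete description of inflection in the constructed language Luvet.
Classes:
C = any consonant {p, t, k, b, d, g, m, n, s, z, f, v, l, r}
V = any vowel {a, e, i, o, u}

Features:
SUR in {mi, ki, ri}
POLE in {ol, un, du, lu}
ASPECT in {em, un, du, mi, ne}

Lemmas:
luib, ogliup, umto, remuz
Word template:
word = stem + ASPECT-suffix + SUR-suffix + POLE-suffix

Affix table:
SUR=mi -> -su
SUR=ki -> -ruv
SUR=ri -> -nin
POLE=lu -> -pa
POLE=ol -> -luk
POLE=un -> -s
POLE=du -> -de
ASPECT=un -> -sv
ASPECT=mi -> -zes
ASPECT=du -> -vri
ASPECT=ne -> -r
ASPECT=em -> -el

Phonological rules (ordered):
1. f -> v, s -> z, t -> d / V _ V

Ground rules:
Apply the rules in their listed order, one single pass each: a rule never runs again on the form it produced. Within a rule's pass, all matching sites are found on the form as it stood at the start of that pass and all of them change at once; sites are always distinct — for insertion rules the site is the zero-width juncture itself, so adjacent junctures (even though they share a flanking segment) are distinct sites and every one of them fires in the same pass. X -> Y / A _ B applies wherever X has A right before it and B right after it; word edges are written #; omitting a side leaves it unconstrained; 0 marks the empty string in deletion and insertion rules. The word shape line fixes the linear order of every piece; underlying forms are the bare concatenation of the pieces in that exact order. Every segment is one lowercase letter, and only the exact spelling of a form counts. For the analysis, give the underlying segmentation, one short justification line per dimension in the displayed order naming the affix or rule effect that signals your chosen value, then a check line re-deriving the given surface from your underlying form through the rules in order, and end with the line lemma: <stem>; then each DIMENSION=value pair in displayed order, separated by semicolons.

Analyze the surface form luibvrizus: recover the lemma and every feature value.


underlying: luib-vri-su-s
SUR=mi - signalled by the affix -su
POLE=un - signalled by the affix -s
ASPECT=du - signalled by the affix -vri
check: luibvrisus -> luibvrizus
lemma: luib; SUR=mi; POLE=un; ASPECT=du


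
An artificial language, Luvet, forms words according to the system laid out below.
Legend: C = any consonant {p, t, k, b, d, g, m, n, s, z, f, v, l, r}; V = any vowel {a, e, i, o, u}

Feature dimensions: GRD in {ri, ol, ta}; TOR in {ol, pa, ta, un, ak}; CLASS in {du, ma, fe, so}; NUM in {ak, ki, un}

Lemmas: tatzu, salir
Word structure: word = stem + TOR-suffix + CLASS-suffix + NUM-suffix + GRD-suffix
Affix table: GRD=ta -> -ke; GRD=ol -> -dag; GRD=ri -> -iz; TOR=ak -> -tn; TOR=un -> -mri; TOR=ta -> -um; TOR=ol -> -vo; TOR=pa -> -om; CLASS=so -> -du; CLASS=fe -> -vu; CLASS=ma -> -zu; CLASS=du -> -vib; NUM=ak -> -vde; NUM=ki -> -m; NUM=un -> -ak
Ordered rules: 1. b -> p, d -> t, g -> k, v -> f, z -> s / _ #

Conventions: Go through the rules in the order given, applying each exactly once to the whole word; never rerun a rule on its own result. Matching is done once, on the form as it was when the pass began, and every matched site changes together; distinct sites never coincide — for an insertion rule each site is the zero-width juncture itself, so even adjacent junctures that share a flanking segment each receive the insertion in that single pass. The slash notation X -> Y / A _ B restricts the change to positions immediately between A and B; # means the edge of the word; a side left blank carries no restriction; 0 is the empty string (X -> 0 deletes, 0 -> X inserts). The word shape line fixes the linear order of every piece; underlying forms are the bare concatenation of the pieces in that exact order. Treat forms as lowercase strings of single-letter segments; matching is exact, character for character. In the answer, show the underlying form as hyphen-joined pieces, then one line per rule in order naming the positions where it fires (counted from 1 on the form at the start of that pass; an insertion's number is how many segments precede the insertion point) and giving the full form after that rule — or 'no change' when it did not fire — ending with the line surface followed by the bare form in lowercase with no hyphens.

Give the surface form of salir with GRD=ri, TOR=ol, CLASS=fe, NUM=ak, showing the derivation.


underlying: salir-vo-vu-vde-iz
1. b -> p, d -> t, g -> k, v -> f, z -> s / _ #: fires at position(s) 14: salirvovuvdeis
surface: salirvovuvdeis


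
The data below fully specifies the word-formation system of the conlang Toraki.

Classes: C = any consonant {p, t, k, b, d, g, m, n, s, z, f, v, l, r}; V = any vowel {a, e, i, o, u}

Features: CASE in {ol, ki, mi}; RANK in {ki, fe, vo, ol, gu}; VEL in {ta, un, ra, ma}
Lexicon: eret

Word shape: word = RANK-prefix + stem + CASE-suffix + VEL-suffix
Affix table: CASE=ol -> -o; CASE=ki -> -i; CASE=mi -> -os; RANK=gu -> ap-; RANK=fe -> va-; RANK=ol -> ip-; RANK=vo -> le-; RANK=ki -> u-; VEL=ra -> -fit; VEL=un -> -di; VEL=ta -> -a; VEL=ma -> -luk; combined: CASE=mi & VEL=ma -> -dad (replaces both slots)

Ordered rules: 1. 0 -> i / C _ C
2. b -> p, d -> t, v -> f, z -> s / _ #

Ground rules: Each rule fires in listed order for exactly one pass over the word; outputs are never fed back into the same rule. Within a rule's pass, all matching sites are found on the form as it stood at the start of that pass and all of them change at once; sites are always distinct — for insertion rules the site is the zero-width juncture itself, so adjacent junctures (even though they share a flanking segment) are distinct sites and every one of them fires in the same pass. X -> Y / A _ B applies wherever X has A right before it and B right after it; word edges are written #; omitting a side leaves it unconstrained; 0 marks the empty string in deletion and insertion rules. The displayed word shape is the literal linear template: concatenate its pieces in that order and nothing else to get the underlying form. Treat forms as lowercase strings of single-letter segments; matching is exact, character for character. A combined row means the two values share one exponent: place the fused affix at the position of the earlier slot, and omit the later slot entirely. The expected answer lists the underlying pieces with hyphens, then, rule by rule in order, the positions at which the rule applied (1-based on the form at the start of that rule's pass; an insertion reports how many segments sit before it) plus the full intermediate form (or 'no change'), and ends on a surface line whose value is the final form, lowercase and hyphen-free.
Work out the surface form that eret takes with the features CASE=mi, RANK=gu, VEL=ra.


underlying: ap-eret-os-fit
1. 0 -> i / C _ C: inserts after position(s) 8: aperetosifit
2. b -> p, d -> t, v -> f, z -> s / _ #: no change
surface: aperetosifit


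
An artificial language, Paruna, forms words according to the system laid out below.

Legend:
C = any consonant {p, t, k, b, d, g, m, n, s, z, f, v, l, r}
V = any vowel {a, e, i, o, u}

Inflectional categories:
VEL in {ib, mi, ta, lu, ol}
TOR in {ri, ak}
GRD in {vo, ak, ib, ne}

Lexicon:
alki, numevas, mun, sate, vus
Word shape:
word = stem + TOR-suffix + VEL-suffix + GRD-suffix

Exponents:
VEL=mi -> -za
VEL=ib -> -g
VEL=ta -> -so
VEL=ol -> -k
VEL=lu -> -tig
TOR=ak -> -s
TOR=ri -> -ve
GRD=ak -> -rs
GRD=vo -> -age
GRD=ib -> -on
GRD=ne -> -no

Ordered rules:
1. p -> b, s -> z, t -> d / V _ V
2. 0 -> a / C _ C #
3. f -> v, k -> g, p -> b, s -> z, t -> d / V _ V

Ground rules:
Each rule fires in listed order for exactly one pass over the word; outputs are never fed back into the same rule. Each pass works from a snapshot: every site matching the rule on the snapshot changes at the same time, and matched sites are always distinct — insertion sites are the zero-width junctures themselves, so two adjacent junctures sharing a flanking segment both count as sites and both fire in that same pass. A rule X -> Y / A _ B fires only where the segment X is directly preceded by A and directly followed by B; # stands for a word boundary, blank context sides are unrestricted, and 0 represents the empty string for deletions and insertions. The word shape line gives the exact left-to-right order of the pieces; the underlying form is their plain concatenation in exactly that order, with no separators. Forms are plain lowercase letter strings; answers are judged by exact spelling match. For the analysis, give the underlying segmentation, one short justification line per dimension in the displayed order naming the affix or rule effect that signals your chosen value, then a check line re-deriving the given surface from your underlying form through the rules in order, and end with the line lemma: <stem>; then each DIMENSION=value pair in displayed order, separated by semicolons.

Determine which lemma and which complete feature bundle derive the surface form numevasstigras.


underlying: numevas-s-tig-rs
VEL=lu - signalled by the affix -tig
TOR=ak - signalled by the affix -s
GRD=ak - signalled by the affix -rs
check: numevasstigrs -> numevasstigrs -> numevasstigras -> numevasstigras
lemma: numevas; VEL=lu; TOR=ak; GRD=ak


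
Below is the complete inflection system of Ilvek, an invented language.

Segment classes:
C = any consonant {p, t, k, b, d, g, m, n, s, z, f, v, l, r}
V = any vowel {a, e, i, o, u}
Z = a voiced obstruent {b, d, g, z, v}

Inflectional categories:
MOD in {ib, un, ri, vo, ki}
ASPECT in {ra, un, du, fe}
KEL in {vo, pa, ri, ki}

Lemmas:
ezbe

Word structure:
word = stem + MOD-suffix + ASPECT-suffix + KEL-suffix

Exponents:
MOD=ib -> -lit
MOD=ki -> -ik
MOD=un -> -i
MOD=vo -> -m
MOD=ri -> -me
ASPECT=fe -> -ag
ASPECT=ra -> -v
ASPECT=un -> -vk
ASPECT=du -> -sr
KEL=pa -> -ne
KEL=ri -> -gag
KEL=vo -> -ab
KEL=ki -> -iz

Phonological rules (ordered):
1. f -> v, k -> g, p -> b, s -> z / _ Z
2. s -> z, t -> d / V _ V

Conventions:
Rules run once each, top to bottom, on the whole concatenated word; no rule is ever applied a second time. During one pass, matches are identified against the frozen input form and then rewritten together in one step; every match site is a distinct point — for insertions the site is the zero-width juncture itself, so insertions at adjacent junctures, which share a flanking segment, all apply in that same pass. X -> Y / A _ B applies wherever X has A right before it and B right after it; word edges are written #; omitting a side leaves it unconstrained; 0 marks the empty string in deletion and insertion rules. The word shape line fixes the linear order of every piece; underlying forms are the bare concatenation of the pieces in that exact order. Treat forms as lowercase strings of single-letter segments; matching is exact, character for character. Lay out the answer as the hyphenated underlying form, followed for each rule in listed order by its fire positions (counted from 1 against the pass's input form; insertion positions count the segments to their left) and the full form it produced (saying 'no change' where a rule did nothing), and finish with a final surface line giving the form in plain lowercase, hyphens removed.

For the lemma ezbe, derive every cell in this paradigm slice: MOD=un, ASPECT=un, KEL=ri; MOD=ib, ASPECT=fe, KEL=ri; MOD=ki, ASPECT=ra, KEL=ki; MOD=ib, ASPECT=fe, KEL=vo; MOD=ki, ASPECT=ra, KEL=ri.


cell MOD=un, ASPECT=un, KEL=ri:
underlying: ezbe-i-vk-gag
1. f -> v, k -> g, p -> b, s -> z / _ Z: fires at position(s) 7: ezbeivggag
2. s -> z, t -> d / V _ V: no change
surface: ezbeivggag

cell MOD=ib, ASPECT=fe, KEL=ri:
underlying: ezbe-lit-ag-gag
1. f -> v, k -> g, p -> b, s -> z / _ Z: no change
2. s -> z, t -> d / V _ V: fires at position(s) 7: ezbelidaggag
surface: ezbelidaggag

cell MOD=ki, ASPECT=ra, KEL=ki:
underlying: ezbe-ik-v-iz
1. f -> v, k -> g, p -> b, s -> z / _ Z: fires at position(s) 6: ezbeigviz
2. s -> z, t -> d / V _ V: no change
surface: ezbeigviz

cell MOD=ib, ASPECT=fe, KEL=vo:
underlying: ezbe-lit-ag-ab
1. f -> v, k -> g, p -> b, s -> z / _ Z: no change
2. s -> z, t -> d / V _ V: fires at position(s) 7: ezbelidagab
surface: ezbelidagab

cell MOD=ki, ASPECT=ra, KEL=ri:
underlying: ezbe-ik-v-gag
1. f -> v, k -> g, p -> b, s -> z / _ Z: fires at position(s) 6: ezbeigvgag
2. s -> z, t -> d / V _ V: no change
surface: ezbeigvgag


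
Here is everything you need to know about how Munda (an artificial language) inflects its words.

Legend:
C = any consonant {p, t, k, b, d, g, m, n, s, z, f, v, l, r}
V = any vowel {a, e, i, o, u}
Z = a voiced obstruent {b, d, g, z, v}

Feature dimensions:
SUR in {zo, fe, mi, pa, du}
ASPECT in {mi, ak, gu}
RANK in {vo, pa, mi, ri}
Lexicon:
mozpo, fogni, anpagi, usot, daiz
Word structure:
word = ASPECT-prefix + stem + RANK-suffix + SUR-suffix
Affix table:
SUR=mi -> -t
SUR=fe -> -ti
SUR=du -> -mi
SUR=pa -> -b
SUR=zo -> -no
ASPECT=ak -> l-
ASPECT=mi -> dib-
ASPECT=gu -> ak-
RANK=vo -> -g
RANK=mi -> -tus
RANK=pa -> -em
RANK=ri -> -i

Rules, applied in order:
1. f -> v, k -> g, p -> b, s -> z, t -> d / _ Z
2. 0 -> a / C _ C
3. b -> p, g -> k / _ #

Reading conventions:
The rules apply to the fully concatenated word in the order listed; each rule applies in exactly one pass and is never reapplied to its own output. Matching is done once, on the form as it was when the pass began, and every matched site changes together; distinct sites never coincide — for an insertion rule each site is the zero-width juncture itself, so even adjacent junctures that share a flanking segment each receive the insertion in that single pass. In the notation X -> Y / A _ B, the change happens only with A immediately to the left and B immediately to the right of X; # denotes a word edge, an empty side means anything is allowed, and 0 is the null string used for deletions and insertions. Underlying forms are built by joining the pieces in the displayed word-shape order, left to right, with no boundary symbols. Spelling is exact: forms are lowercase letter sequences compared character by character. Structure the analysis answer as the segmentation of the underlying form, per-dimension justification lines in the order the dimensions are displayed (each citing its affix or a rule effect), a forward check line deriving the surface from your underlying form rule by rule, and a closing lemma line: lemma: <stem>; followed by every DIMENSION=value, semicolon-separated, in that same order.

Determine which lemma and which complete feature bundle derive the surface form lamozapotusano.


underlying: l-mozpo-tus-no
SUR=zo - signalled by the affix -no
ASPECT=ak - signalled by the affix l-
RANK=mi - signalled by the affix -tus
check: lmozpotusno -> lmozpotusno -> lamozapotusano -> lamozapotusano
lemma: mozpo; SUR=zo; ASPECT=ak; RANK=mi


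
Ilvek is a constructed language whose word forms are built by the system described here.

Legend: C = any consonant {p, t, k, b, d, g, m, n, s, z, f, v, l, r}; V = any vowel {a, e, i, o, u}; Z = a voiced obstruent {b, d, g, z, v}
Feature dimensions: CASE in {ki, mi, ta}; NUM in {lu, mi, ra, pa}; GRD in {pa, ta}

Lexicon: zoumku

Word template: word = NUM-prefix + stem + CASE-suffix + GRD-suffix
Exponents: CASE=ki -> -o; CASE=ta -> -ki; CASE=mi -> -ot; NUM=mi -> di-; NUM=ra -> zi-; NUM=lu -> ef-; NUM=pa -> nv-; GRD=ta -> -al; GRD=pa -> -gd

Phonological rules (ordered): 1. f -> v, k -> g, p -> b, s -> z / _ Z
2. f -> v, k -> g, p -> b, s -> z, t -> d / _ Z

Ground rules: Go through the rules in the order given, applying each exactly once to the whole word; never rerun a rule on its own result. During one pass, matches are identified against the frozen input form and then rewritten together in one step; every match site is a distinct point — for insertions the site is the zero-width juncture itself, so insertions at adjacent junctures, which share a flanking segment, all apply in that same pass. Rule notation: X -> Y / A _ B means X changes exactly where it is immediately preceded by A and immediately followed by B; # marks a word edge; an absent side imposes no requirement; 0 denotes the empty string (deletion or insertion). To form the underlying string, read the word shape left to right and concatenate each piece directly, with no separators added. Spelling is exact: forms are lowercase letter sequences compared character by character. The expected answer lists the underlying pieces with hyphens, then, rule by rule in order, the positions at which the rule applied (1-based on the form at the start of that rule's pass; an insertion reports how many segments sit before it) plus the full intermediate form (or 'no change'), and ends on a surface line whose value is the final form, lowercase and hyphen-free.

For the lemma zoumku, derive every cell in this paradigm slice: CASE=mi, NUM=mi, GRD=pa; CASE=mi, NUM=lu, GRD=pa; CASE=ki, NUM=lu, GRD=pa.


cell CASE=mi, NUM=mi, GRD=pa:
underlying: di-zoumku-ot-gd
1. f -> v, k -> g, p -> b, s -> z / _ Z: no change
2. f -> v, k -> g, p -> b, s -> z, t -> d / _ Z: fires at position(s) 10: dizoumkuodgd
surface: dizoumkuodgd

cell CASE=mi, NUM=lu, GRD=pa:
underlying: ef-zoumku-ot-gd
1. f -> v, k -> g, p -> b, s -> z / _ Z: fires at position(s) 2: evzoumkuotgd
2. f -> v, k -> g, p -> b, s -> z, t -> d / _ Z: fires at position(s) 10: evzoumkuodgd
surface: evzoumkuodgd

cell CASE=ki, NUM=lu, GRD=pa:
underlying: ef-zoumku-o-gd
1. f -> v, k -> g, p -> b, s -> z / _ Z: fires at position(s) 2: evzoumkuogd
2. f -> v, k -> g, p -> b, s -> z, t -> d / _ Z: no change
surface: evzoumkuogd


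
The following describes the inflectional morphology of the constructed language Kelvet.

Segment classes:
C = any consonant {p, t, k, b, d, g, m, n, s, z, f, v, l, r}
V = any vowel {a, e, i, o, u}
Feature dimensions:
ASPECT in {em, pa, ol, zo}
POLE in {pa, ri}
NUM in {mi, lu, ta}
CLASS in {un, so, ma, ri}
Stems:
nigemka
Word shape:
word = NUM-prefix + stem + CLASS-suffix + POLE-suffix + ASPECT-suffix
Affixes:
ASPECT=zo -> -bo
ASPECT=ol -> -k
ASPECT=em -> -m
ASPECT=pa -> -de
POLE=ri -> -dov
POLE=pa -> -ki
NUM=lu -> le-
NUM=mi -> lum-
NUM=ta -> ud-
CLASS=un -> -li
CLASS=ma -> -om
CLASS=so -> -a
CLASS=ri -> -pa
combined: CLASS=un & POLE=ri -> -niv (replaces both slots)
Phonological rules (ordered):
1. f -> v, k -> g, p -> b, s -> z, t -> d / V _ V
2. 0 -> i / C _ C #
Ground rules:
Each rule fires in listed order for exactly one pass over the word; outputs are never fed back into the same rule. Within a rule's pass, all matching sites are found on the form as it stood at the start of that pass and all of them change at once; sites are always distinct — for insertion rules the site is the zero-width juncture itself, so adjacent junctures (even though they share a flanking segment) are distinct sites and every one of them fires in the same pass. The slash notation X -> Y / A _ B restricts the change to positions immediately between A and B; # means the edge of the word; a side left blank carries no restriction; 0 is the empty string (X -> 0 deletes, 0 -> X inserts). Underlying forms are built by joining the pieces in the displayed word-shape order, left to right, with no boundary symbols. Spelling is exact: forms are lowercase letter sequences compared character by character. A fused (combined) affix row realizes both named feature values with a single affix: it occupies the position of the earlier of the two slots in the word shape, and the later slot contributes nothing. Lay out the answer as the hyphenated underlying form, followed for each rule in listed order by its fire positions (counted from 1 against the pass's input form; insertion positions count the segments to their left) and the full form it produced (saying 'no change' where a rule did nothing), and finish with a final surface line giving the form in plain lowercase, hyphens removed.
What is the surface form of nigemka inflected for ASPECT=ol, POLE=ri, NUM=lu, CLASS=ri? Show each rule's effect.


underlying: le-nigemka-pa-dov-k
1. f -> v, k -> g, p -> b, s -> z, t -> d / V _ V: fires at position(s) 10: lenigemkabadovk
2. 0 -> i / C _ C #: inserts after position(s) 14: lenigemkabadovik
surface: lenigemkabadovik


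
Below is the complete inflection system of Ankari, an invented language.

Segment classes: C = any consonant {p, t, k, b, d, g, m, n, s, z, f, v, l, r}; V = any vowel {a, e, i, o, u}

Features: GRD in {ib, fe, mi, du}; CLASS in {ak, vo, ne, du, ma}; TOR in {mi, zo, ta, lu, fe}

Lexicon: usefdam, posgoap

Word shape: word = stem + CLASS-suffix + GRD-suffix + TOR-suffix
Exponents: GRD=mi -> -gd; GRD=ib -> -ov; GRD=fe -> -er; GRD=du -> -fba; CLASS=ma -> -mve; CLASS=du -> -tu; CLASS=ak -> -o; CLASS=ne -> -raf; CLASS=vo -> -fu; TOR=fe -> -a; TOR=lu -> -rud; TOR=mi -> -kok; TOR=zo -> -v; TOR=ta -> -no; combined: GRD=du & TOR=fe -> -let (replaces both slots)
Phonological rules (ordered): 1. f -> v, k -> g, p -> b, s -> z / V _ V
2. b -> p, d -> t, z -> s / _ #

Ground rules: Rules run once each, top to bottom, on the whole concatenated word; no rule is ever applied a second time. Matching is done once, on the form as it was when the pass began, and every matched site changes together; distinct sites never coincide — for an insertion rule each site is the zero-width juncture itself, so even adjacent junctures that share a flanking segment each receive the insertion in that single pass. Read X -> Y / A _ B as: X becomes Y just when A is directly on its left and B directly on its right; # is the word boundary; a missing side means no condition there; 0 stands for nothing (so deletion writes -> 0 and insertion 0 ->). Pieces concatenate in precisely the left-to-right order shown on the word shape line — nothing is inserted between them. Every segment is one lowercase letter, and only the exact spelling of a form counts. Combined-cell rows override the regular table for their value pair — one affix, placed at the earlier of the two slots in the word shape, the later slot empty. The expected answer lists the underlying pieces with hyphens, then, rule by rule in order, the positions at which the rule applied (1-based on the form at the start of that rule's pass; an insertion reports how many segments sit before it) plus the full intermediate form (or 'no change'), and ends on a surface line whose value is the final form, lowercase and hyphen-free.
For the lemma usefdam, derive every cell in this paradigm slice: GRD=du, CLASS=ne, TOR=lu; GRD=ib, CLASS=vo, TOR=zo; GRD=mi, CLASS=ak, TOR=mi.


cell GRD=du, CLASS=ne, TOR=lu:
underlying: usefdam-raf-fba-rud
1. f -> v, k -> g, p -> b, s -> z / V _ V: fires at position(s) 2: uzefdamraffbarud
2. b -> p, d -> t, z -> s / _ #: fires at position(s) 16: uzefdamraffbarut
surface: uzefdamraffbarut

cell GRD=ib, CLASS=vo, TOR=zo:
underlying: usefdam-fu-ov-v
1. f -> v, k -> g, p -> b, s -> z / V _ V: fires at position(s) 2: uzefdamfuovv
2. b -> p, d -> t, z -> s / _ #: no change
surface: uzefdamfuovv

cell GRD=mi, CLASS=ak, TOR=mi:
underlying: usefdam-o-gd-kok
1. f -> v, k -> g, p -> b, s -> z / V _ V: fires at position(s) 2: uzefdamogdkok
2. b -> p, d -> t, z -> s / _ #: no change
surface: uzefdamogdkok


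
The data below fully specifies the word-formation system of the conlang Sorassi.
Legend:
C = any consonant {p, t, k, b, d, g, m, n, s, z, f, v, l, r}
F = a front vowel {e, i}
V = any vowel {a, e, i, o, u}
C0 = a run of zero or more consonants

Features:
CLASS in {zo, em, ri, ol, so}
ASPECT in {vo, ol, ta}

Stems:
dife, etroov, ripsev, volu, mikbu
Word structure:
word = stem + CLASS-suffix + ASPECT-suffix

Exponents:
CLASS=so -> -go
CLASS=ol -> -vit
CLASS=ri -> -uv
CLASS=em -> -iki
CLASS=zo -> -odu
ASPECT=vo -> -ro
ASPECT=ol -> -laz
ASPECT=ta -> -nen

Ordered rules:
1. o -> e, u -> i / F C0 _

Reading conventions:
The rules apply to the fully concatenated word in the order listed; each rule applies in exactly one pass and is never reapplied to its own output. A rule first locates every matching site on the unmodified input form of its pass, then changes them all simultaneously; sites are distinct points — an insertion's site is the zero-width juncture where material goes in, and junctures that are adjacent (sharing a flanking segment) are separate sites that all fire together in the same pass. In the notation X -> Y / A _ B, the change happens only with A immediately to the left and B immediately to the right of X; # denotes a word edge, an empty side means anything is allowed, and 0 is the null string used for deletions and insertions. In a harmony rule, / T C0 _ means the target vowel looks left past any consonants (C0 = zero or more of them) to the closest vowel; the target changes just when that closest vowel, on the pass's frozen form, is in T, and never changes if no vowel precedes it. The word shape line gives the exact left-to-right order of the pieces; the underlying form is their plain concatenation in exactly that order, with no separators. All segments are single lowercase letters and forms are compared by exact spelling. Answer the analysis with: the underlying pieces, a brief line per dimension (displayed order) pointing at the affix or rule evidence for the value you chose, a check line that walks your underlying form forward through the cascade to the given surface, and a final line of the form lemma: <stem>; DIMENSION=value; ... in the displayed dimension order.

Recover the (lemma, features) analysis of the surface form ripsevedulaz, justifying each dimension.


underlying: ripsev-odu-laz
CLASS=zo - signalled by the affix -odu
ASPECT=ol - signalled by the affix -laz
check: ripsevodulaz -> ripsevedulaz
lemma: ripsev; CLASS=zo; ASPECT=ol


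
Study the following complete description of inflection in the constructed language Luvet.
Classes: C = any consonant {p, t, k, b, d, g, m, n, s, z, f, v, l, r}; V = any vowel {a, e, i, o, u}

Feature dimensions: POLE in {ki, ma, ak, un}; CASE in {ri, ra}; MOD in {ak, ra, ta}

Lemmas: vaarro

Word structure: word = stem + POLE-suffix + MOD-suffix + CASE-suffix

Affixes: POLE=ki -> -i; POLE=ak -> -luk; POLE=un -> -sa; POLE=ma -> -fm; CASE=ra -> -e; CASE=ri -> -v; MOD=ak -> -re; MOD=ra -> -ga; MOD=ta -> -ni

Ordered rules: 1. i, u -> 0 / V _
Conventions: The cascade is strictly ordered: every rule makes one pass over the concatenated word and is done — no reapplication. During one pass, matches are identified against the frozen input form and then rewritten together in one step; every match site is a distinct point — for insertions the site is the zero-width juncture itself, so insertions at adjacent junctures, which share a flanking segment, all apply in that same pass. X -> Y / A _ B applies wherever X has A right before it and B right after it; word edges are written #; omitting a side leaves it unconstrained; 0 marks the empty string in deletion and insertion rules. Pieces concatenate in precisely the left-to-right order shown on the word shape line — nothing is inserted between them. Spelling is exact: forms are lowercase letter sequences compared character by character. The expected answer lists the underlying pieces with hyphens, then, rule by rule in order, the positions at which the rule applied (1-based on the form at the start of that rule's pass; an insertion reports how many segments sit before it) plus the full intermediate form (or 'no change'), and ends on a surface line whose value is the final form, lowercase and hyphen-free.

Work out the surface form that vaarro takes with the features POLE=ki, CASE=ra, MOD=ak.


underlying: vaarro-i-re-e
1. i, u -> 0 / V _: fires at position(s) 7: vaarroree
surface: vaarroree


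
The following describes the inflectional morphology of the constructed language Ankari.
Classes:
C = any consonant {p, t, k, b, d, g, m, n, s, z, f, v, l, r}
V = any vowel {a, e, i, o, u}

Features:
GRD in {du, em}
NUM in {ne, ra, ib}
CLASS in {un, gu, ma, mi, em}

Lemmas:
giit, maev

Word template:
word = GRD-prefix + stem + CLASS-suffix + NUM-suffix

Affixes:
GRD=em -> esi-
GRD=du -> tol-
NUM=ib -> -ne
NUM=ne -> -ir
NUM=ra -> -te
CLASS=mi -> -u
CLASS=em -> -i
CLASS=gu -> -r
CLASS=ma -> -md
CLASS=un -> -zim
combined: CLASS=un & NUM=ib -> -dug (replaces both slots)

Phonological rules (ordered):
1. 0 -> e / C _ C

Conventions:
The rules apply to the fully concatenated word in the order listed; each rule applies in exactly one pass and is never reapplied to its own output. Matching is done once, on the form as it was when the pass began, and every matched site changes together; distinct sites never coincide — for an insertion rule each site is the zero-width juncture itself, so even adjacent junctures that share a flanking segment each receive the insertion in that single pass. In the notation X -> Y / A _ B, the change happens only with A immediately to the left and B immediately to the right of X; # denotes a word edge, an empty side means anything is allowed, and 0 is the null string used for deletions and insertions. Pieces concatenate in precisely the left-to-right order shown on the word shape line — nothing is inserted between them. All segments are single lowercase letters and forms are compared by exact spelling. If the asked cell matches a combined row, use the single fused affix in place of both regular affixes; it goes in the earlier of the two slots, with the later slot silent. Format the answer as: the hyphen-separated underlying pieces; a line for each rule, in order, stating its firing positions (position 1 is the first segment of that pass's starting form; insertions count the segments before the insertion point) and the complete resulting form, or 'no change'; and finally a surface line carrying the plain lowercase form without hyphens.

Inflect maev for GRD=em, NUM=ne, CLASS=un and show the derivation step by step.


underlying: esi-maev-zim-ir
1. 0 -> e / C _ C: inserts after position(s) 7: esimaevezimir
surface: esimaevezimir


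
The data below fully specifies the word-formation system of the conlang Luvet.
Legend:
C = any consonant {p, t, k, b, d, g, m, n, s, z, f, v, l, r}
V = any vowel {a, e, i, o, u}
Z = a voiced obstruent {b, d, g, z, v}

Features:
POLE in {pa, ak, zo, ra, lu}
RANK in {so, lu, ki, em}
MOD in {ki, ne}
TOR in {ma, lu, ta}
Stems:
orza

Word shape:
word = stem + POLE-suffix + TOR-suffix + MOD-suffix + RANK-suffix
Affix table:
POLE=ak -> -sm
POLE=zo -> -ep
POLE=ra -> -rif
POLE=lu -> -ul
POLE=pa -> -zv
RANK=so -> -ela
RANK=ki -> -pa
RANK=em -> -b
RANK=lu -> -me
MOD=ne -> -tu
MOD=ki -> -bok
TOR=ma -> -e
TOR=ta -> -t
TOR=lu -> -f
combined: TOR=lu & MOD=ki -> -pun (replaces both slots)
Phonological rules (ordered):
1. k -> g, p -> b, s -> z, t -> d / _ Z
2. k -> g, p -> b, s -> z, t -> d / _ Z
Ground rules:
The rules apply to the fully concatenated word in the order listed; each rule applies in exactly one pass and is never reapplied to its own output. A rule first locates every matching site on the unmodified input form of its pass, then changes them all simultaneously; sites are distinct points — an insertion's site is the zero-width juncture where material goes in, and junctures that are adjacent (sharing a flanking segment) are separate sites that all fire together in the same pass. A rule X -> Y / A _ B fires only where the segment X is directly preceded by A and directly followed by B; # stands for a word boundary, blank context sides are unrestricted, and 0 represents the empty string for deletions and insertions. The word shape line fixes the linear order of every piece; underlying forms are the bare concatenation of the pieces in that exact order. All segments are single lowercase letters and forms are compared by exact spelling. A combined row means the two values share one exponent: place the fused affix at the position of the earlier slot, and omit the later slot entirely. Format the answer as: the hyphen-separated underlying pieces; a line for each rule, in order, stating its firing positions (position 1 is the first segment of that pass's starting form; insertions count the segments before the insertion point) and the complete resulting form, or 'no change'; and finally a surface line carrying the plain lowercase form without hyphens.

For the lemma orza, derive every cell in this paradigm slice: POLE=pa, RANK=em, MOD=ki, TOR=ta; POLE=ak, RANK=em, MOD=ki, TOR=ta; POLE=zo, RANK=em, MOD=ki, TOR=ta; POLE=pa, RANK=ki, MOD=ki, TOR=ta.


cell POLE=pa, RANK=em, MOD=ki, TOR=ta:
underlying: orza-zv-t-bok-b
1. k -> g, p -> b, s -> z, t -> d / _ Z: fires at position(s) 7, 10: orzazvdbogb
2. k -> g, p -> b, s -> z, t -> d / _ Z: no change
surface: orzazvdbogb

cell POLE=ak, RANK=em, MOD=ki, TOR=ta:
underlying: orza-sm-t-bok-b
1. k -> g, p -> b, s -> z, t -> d / _ Z: fires at position(s) 7, 10: orzasmdbogb
2. k -> g, p -> b, s -> z, t -> d / _ Z: no change
surface: orzasmdbogb

cell POLE=zo, RANK=em, MOD=ki, TOR=ta:
underlying: orza-ep-t-bok-b
1. k -> g, p -> b, s -> z, t -> d / _ Z: fires at position(s) 7, 10: orzaepdbogb
2. k -> g, p -> b, s -> z, t -> d / _ Z: fires at position(s) 6: orzaebdbogb
surface: orzaebdbogb

cell POLE=pa, RANK=ki, MOD=ki, TOR=ta:
underlying: orza-zv-t-bok-pa
1. k -> g, p -> b, s -> z, t -> d / _ Z: fires at position(s) 7: orzazvdbokpa
2. k -> g, p -> b, s -> z, t -> d / _ Z: no change
surface: orzazvdbokpa


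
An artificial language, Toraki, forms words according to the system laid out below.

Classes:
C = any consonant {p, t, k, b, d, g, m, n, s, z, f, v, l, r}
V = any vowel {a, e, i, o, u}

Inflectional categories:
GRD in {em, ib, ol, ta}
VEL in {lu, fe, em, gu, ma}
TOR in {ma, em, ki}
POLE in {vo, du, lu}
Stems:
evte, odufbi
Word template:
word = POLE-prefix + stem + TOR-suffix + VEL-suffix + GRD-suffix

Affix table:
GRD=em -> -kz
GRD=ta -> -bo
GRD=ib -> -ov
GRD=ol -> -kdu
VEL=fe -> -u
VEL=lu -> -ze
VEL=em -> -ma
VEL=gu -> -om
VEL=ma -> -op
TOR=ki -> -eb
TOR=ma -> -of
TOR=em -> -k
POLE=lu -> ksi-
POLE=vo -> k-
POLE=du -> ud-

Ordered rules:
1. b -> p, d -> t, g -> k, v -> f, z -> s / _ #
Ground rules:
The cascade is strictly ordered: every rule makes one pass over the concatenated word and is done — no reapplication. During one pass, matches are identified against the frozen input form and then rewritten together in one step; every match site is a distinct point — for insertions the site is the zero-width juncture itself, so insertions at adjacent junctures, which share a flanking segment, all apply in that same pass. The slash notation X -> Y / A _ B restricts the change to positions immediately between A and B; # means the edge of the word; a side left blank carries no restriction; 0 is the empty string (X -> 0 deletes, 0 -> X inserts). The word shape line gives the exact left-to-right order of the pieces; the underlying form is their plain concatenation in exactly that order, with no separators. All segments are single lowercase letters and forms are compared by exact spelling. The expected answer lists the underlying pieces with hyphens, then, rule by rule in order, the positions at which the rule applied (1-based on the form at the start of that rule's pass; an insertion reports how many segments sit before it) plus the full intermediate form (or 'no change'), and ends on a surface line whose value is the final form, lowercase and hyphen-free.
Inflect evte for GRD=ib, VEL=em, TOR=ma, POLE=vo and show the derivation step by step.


underlying: k-evte-of-ma-ov
1. b -> p, d -> t, g -> k, v -> f, z -> s / _ #: fires at position(s) 11: kevteofmaof
surface: kevteofmaof


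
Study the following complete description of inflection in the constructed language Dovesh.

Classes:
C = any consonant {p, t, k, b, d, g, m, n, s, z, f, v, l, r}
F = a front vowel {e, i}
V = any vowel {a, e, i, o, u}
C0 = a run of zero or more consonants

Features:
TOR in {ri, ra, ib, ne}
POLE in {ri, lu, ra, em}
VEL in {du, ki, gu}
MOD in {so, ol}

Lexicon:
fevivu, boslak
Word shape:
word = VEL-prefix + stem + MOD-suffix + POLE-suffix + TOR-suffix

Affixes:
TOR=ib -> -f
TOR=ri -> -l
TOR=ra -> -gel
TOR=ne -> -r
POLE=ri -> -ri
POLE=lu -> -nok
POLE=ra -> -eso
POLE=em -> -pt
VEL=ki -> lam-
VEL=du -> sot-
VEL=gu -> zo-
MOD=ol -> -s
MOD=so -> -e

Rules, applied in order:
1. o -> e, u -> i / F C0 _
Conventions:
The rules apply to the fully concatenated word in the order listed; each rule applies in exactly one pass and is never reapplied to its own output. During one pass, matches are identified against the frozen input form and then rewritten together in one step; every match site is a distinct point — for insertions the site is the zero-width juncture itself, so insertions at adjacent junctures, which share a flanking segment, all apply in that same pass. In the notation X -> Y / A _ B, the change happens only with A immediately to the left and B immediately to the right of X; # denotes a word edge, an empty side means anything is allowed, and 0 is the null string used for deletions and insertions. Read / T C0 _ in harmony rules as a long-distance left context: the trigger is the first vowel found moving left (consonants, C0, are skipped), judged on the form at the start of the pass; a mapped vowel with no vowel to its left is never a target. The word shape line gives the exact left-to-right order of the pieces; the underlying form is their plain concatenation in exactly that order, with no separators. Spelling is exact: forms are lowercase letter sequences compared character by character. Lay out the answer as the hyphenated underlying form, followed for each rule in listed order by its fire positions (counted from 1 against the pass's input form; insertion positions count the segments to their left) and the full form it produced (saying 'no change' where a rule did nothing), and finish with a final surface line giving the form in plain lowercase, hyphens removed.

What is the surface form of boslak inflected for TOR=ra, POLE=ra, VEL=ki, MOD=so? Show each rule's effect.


underlying: lam-boslak-e-eso-gel
1. o -> e, u -> i / F C0 _: fires at position(s) 13: lamboslakeesegel
surface: lamboslakeesegel


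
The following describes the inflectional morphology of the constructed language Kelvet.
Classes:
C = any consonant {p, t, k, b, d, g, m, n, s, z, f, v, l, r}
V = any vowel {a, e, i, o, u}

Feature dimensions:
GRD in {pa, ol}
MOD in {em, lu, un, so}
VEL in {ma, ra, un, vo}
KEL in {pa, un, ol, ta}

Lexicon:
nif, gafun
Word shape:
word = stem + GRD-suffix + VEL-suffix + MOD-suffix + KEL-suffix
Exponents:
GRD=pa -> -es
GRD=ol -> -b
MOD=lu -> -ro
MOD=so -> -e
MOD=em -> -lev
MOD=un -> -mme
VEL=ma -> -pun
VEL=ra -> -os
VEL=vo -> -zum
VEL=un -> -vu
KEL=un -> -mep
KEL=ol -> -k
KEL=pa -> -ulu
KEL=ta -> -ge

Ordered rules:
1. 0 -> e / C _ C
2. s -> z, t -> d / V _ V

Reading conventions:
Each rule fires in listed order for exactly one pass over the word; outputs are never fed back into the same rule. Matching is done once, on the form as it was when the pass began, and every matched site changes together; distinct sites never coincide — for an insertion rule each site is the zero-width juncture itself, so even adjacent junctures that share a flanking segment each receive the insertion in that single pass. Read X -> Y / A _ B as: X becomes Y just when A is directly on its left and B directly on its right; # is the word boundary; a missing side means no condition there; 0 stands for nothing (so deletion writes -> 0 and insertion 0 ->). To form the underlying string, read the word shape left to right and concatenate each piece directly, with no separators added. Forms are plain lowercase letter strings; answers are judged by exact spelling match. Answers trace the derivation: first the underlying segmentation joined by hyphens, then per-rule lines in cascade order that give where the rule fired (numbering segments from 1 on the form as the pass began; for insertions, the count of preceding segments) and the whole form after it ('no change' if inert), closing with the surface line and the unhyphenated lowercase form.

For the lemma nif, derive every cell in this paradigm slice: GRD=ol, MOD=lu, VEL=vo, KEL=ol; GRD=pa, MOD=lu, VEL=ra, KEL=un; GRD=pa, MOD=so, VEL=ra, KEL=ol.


cell GRD=ol, MOD=lu, VEL=vo, KEL=ol:
underlying: nif-b-zum-ro-k
1. 0 -> e / C _ C: inserts after position(s) 3, 4, 7: nifebezumerok
2. s -> z, t -> d / V _ V: no change
surface: nifebezumerok

cell GRD=pa, MOD=lu, VEL=ra, KEL=un:
underlying: nif-es-os-ro-mep
1. 0 -> e / C _ C: inserts after position(s) 7: nifesoseromep
2. s -> z, t -> d / V _ V: fires at position(s) 5, 7: nifezozeromep
surface: nifezozeromep

cell GRD=pa, MOD=so, VEL=ra, KEL=ol:
underlying: nif-es-os-e-k
1. 0 -> e / C _ C: no change
2. s -> z, t -> d / V _ V: fires at position(s) 5, 7: nifezozek
surface: nifezozek
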